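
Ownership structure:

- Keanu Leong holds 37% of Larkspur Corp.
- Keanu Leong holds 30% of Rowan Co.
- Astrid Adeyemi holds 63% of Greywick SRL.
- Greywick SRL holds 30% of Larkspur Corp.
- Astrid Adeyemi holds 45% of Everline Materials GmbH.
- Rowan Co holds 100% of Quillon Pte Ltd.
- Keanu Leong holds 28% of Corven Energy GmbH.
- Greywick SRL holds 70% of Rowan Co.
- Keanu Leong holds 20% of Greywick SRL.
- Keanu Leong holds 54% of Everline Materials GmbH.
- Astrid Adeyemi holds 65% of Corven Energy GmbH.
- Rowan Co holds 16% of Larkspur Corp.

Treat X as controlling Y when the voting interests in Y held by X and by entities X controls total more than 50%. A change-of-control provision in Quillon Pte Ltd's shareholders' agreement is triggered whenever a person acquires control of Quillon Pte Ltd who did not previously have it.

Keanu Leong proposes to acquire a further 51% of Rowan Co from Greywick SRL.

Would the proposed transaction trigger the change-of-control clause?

The purchase adds only to Keanu's holdings (Greywick's stake shrinks), so Keanu is the only person who could newly come to control Quillon.
Keanu holds 54% of Everline, so Keanu controls Everline.
Neither Keanu nor any entity Keanu controls holds any voting interest in Quillon.
So before the transaction, Keanu does not control Quillon.
After the purchase, Keanu's direct stake in Rowan rises to 30% + 51% = 81%, and Greywick's stake falls to 19%.
Keanu holds 81% of Rowan, so Keanu controls Rowan.
Rowan holds 100% of Quillon, so Keanu controls Quillon.
Keanu did not control Quillon before and does after, so the clause is triggered.

Yes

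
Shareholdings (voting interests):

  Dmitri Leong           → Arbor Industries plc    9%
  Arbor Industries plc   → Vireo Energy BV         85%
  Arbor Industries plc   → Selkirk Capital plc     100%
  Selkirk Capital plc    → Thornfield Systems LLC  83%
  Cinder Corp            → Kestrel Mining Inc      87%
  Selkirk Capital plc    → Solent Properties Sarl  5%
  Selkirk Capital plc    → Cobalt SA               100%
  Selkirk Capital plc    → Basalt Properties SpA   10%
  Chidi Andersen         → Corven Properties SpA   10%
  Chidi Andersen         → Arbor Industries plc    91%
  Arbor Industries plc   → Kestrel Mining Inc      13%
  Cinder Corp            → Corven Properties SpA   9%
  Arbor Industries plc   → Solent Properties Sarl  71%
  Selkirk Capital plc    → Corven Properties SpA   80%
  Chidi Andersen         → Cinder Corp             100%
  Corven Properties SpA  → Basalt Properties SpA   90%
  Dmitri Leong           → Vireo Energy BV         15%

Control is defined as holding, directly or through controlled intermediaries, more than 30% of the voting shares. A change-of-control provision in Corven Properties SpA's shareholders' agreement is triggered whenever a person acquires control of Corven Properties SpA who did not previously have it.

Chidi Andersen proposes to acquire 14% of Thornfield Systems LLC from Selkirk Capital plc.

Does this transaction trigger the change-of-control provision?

The purchase adds only to Chidi's holdings (Selkirk's stake shrinks), so Chidi is the only person who could newly come to control Corven.
Chidi holds 100% of Cinder, so Chidi controls Cinder.
Chidi holds 91% of Arbor, so Chidi controls Arbor.
Arbor holds 100% of Selkirk, so Chidi controls Selkirk.
Selkirk and Chidi and Cinder together hold 80% + 10% + 9% = 99% of Corven, so Chidi controls Corven.
So Chidi already controls Corven before the transaction.
After the purchase, Chidi holds 14% of Thornfield directly, and Selkirk's stake falls to 69%.
Chidi controlled Corven already, so this is not a new person acquiring control; every other person's position is unchanged or reduced.
No new person acquires control, so the clause is not triggered.

No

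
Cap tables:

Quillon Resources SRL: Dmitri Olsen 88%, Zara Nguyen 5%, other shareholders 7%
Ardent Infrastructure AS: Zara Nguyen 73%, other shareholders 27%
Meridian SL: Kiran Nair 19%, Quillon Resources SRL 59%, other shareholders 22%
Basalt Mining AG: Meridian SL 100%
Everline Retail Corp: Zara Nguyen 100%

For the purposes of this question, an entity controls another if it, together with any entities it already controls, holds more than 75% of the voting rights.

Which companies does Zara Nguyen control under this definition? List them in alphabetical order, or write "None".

Zara holds 100% of Everline, so Zara controls Everline.
No other company's threshold is met.

Everline Retail Corp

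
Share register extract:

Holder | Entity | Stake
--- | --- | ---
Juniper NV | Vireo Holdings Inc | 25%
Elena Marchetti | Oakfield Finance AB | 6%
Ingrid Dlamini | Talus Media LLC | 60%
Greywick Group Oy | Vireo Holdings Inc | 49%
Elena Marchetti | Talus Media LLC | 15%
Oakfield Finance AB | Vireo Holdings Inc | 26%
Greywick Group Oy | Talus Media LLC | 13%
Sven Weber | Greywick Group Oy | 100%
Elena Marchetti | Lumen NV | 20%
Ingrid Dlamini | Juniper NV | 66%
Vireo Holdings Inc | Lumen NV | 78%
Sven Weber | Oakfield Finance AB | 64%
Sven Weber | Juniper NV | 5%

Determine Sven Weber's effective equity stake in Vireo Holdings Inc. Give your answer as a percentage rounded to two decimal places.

Sven reaches Vireo along 3 paths.
Via Juniper: 5% × 25% = 1.25%.
Via Greywick: 100% × 49% = 49%.
Via Oakfield: 64% × 26% = 16.64%.
Total: 1.25% + 49% + 16.64% = 66.89%.

66.89%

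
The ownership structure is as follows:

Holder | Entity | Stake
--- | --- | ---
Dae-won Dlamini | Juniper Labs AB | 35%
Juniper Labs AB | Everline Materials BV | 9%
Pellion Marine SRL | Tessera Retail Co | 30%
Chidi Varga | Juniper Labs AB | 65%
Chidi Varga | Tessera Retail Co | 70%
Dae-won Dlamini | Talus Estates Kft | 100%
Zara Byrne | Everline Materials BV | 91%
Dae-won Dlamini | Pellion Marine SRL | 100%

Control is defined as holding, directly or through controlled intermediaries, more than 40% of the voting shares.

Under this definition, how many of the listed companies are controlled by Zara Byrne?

1

Zara holds 91% of Everline, so Zara controls Everline.
No other company's threshold is met.
Zara controls 1 company.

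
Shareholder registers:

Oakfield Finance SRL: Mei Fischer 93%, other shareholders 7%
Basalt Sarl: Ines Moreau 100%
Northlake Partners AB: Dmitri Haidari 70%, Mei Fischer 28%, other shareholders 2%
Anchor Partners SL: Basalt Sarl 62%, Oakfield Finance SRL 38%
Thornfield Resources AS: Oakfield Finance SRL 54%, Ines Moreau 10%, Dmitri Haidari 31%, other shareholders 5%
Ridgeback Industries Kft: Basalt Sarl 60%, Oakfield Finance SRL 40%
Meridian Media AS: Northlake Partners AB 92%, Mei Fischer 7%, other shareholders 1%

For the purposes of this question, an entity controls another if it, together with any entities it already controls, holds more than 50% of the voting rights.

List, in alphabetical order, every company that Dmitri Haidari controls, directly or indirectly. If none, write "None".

Meridian Media AS, Northlake Partners AB

Dmitri holds 70% of Northlake, so Dmitri controls Northlake.
Northlake holds 92% of Meridian, so Dmitri controls Meridian.
No other company's threshold is met.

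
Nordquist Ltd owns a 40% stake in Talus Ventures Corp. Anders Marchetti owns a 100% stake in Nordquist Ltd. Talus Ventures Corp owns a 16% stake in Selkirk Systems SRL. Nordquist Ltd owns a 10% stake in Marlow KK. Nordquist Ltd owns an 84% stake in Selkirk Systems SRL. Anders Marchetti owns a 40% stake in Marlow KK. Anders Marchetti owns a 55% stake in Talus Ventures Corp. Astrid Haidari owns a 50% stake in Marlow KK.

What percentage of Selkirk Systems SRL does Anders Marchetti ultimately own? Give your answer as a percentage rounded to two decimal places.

Anders reaches Selkirk along 3 paths.
Via Nordquist: 100% × 84% = 84%.
Via Talus: 55% × 16% = 8.8%.
Via Nordquist → Talus: 100% × 40% × 16% = 6.4%.
Total: 84% + 8.8% + 6.4% = 99.2%.
Rounded: 99.20%.

99.20%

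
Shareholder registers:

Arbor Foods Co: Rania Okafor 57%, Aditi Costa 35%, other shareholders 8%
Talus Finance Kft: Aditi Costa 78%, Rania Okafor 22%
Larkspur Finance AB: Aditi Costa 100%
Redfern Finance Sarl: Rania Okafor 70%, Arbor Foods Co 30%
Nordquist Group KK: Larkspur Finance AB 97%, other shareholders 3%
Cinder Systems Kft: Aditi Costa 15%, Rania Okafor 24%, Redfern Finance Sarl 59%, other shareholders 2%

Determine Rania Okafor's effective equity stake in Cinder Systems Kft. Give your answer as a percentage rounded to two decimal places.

Rania reaches Cinder along 3 paths.
Direct stake: 24% = 24%.
Via Redfern: 70% × 59% = 41.3%.
Via Arbor → Redfern: 57% × 30% × 59% = 10.089%.
Total: 24% + 41.3% + 10.089% = 75.389%.
Rounded: 75.39%.

75.39%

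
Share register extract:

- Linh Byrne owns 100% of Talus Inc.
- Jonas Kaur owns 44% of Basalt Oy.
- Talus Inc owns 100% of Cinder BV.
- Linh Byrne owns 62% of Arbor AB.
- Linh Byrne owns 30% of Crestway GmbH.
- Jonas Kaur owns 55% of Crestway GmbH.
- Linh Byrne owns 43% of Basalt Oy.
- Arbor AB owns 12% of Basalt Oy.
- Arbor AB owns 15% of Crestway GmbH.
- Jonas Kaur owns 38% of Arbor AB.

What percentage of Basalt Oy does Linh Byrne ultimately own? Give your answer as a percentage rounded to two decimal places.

50.44%

Linh reaches Basalt along 2 paths.
Via Arbor: 62% × 12% = 7.44%.
Direct stake: 43% = 43%.
Total: 7.44% + 43% = 50.44%.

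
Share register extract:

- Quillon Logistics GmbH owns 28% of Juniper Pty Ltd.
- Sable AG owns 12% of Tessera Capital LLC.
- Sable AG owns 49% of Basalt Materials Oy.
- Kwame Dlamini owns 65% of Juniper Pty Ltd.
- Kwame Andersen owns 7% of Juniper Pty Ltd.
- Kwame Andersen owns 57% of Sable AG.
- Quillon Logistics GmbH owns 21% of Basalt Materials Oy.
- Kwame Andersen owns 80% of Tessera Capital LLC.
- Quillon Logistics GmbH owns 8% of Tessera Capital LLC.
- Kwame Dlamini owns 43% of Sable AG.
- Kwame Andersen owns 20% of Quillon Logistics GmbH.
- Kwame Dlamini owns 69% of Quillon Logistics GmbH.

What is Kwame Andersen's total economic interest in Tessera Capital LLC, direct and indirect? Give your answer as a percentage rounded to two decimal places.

88.44%

Kwame Andersen reaches Tessera along 3 paths.
Via Quillon: 20% × 8% = 1.6%.
Direct stake: 80% = 80%.
Via Sable: 57% × 12% = 6.84%.
Total: 1.6% + 80% + 6.84% = 88.44%.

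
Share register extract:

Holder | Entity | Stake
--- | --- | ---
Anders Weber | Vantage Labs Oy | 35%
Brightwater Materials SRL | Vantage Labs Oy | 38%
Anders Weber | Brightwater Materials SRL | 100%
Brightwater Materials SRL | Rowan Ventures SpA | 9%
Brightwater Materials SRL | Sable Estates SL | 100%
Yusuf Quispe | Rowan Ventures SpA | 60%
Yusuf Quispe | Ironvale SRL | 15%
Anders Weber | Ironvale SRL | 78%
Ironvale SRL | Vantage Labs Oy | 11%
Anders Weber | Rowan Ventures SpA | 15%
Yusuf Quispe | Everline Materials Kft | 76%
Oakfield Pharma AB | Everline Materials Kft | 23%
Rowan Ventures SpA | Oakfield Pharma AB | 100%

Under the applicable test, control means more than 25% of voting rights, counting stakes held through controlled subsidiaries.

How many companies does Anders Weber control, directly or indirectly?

4

Anders holds 100% of Brightwater, so Anders controls Brightwater.
Brightwater holds 100% of Sable, so Anders controls Sable.
Anders holds 78% of Ironvale, so Anders controls Ironvale.
Ironvale and Anders and Brightwater together hold 11% + 35% + 38% = 84% of Vantage, so Anders controls Vantage.
No other company's threshold is met.
Anders controls 4 companies.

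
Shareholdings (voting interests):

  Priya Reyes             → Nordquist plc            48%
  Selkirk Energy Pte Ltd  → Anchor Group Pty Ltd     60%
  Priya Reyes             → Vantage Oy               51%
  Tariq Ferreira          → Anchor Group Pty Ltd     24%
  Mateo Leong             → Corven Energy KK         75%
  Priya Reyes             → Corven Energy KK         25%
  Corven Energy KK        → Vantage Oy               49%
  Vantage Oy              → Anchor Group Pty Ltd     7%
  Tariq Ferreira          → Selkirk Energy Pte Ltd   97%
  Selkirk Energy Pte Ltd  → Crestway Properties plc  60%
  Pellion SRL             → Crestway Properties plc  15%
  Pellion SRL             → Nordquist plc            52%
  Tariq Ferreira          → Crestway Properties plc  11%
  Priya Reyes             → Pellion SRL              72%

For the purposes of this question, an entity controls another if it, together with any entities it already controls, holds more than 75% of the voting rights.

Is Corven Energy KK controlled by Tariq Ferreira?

No

Tariq holds 97% of Selkirk, so Tariq controls Selkirk.
Tariq and Selkirk together hold 24% + 60% = 84% of Anchor, so Tariq controls Anchor.
Neither Tariq nor any entity Tariq controls holds any voting interest in Corven.
So Tariq does not control Corven.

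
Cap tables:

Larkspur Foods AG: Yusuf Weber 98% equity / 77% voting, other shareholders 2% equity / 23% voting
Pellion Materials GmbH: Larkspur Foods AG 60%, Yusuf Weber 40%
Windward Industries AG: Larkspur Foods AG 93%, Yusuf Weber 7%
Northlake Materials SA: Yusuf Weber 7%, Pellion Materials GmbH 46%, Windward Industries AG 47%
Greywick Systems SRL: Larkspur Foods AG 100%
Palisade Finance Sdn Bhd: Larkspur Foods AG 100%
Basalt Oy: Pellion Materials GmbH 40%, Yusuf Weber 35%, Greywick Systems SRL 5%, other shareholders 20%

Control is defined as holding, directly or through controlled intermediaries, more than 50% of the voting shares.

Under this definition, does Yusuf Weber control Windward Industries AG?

Yusuf holds 77% of Larkspur, so Yusuf controls Larkspur.
Larkspur and Yusuf together hold 93% + 7% = 100% of Windward, so Yusuf controls Windward.

Yes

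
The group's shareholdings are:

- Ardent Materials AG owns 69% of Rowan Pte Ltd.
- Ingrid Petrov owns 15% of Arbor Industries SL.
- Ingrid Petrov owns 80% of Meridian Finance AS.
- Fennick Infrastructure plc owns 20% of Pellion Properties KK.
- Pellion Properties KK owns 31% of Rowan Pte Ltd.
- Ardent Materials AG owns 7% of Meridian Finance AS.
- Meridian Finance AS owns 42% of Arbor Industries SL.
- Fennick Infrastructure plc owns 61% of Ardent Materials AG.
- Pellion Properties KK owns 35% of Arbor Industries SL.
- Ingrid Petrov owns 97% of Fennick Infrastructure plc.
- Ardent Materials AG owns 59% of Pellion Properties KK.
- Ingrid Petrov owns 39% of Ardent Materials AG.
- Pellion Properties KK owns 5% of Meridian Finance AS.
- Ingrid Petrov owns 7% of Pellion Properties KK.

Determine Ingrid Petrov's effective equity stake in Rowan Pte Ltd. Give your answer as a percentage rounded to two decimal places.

93.88%

Ingrid reaches Rowan along 6 paths.
Via Fennick → Ardent: 97% × 61% × 69% = 40.8273%.
Via Ardent: 39% × 69% = 26.91%.
Via Pellion: 7% × 31% = 2.17%.
Via Fennick → Ardent → Pellion: 97% × 61% × 59% × 31% = 10.822193%.
Via Ardent → Pellion: 39% × 59% × 31% = 7.1331%.
Via Fennick → Pellion: 97% × 20% × 31% = 6.014%.
Total: 40.8273% + 26.91% + 2.17% + 10.822193% + 7.1331% + 6.014% = 93.876593%.
Rounded: 93.88%.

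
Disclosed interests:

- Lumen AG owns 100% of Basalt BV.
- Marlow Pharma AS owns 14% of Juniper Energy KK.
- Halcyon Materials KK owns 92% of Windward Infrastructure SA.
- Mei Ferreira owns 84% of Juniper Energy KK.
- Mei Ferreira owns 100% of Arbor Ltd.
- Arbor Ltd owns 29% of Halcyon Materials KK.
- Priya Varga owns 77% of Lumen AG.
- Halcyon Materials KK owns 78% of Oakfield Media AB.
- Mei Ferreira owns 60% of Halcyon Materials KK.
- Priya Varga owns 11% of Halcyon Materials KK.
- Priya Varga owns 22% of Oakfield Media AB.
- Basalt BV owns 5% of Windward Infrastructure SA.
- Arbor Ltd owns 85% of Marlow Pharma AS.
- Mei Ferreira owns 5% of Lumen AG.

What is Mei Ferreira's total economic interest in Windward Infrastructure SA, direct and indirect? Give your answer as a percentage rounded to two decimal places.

Mei reaches Windward along 3 paths.
Via Lumen → Basalt: 5% × 100% × 5% = 0.25%.
Via Arbor → Halcyon: 100% × 29% × 92% = 26.68%.
Via Halcyon: 60% × 92% = 55.2%.
Total: 0.25% + 26.68% + 55.2% = 82.13%.

82.13%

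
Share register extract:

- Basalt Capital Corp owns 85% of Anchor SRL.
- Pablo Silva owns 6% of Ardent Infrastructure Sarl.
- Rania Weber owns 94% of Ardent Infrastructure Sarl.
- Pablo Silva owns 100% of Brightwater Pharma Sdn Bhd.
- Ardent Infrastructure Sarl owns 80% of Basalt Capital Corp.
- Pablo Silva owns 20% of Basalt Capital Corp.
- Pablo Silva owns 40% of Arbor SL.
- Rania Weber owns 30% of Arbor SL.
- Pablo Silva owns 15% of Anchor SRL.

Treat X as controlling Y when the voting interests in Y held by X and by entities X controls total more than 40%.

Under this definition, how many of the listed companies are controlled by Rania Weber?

3

Rania holds 94% of Ardent, so Rania controls Ardent.
Ardent holds 80% of Basalt, so Rania controls Basalt.
Basalt holds 85% of Anchor, so Rania controls Anchor.
No other company's threshold is met.
Rania controls 3 companies.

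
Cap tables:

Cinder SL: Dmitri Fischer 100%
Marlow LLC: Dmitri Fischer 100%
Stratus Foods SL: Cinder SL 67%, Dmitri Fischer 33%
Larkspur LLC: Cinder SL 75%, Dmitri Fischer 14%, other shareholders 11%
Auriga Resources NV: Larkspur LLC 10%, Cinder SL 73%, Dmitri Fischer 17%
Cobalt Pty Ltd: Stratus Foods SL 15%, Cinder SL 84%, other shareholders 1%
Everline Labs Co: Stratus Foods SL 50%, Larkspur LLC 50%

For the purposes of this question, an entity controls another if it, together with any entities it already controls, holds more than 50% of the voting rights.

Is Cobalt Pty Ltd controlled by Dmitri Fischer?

Yes

Dmitri holds 100% of Cinder, so Dmitri controls Cinder.
Cinder and Dmitri together hold 67% + 33% = 100% of Stratus, so Dmitri controls Stratus.
Stratus and Cinder together hold 15% + 84% = 99% of Cobalt, so Dmitri controls Cobalt.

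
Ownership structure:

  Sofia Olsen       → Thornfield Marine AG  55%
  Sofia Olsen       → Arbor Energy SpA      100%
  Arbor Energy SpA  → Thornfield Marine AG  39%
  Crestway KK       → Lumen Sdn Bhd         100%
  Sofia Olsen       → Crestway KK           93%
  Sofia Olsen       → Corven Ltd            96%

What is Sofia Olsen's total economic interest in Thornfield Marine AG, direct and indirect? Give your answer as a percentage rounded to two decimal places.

Sofia reaches Thornfield along 2 paths.
Direct stake: 55% = 55%.
Via Arbor: 100% × 39% = 39%.
Total: 55% + 39% = 94%.
Rounded: 94.00%.

94.00%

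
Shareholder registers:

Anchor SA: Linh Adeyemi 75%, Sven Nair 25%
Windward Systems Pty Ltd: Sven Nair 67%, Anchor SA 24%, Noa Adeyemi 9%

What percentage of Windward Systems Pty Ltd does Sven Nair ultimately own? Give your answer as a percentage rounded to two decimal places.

Sven reaches Windward along 2 paths.
Direct stake: 67% = 67%.
Via Anchor: 25% × 24% = 6%.
Total: 67% + 6% = 73%.
Rounded: 73.00%.

73.00%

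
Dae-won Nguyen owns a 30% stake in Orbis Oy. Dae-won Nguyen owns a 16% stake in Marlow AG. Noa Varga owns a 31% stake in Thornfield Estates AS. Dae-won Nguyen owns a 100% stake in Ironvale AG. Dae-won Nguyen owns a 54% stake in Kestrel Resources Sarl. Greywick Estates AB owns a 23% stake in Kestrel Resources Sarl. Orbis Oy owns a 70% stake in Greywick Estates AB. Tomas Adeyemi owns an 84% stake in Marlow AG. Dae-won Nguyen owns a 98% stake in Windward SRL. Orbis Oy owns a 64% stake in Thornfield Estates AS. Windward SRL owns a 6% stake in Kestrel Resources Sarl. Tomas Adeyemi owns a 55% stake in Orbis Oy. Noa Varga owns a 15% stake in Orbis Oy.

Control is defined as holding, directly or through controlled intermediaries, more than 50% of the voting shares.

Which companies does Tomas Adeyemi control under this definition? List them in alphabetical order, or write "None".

Greywick Estates AB, Marlow AG, Orbis Oy, Thornfield Estates AS

Tomas holds 84% of Marlow, so Tomas controls Marlow.
Tomas holds 55% of Orbis, so Tomas controls Orbis.
Orbis holds 70% of Greywick, so Tomas controls Greywick.
Orbis holds 64% of Thornfield, so Tomas controls Thornfield.
No other company's threshold is met.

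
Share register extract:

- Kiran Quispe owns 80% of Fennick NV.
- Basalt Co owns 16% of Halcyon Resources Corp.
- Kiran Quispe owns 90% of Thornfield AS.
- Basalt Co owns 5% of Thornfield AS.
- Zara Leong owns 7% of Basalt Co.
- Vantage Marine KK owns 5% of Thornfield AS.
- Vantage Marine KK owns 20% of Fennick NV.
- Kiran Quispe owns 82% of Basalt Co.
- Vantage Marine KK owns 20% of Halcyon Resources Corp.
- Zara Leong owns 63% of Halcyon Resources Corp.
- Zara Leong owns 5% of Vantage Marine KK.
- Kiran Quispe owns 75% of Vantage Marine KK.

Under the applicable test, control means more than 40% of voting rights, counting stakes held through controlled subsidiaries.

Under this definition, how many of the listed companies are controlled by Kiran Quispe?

Kiran holds 82% of Basalt, so Kiran controls Basalt.
Kiran holds 75% of Vantage, so Kiran controls Vantage.
Kiran and Vantage together hold 80% + 20% = 100% of Fennick, so Kiran controls Fennick.
Basalt and Kiran and Vantage together hold 5% + 90% + 5% = 100% of Thornfield, so Kiran controls Thornfield.
No other company's threshold is met.
Kiran controls 4 companies.

4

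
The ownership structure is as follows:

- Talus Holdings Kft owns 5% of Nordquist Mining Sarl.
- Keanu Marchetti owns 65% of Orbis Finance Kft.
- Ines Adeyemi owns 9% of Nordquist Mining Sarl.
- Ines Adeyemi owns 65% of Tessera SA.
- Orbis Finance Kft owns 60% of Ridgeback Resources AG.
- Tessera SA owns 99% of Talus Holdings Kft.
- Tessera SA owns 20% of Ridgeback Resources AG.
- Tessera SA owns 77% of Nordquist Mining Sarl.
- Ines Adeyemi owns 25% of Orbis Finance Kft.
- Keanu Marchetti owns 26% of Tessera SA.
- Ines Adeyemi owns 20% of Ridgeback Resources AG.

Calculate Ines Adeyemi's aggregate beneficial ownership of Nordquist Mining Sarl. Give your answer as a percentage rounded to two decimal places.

62.27%

Ines reaches Nordquist along 3 paths.
Direct stake: 9% = 9%.
Via Tessera: 65% × 77% = 50.05%.
Via Tessera → Talus: 65% × 99% × 5% = 3.2175%.
Total: 9% + 50.05% + 3.2175% = 62.2675%.
Rounded: 62.27%.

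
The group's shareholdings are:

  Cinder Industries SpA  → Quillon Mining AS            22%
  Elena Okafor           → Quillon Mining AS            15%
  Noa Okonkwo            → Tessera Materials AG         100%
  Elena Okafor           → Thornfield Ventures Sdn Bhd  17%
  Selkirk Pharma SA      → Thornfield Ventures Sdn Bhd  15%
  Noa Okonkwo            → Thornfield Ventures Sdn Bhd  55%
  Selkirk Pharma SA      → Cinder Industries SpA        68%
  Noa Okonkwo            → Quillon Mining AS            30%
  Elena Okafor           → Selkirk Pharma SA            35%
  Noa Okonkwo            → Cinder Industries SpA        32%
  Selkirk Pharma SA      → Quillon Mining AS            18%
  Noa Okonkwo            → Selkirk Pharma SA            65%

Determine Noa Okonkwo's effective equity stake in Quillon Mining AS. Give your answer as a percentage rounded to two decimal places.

Noa reaches Quillon along 4 paths.
Via Selkirk: 65% × 18% = 11.7%.
Via Selkirk → Cinder: 65% × 68% × 22% = 9.724%.
Via Cinder: 32% × 22% = 7.04%.
Direct stake: 30% = 30%.
Total: 11.7% + 9.724% + 7.04% + 30% = 58.464%.
Rounded: 58.46%.

58.46%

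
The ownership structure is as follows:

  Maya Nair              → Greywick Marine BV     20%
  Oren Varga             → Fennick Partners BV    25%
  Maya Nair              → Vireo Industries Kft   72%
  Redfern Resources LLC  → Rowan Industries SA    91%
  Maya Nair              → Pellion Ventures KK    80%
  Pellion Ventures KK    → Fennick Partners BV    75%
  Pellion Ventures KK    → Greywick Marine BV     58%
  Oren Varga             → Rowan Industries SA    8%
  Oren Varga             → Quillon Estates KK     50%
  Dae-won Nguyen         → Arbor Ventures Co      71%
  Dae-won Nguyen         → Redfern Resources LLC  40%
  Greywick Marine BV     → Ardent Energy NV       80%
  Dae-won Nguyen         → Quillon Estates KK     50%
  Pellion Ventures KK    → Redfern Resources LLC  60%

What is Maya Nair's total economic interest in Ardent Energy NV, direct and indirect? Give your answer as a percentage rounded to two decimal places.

53.12%

Maya reaches Ardent along 2 paths.
Via Pellion → Greywick: 80% × 58% × 80% = 37.12%.
Via Greywick: 20% × 80% = 16%.
Total: 37.12% + 16% = 53.12%.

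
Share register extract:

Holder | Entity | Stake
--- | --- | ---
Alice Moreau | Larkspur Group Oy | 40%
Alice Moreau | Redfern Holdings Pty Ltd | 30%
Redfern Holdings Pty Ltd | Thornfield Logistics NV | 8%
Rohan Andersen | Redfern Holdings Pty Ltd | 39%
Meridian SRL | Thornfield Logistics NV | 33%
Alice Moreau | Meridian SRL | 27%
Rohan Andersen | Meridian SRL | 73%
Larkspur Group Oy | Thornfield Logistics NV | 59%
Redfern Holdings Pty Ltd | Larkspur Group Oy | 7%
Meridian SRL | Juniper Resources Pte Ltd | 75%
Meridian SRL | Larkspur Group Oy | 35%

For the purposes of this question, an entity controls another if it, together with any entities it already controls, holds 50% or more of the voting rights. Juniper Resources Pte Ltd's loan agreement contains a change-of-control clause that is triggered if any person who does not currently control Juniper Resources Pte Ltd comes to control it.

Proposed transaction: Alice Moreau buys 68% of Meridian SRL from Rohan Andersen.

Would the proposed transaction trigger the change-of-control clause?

Yes

The purchase adds only to Alice's holdings (Rohan's stake shrinks), so Alice is the only person who could newly come to control Juniper.
Alice's largest direct stake is 40% in Larkspur, which does not meet the threshold, so Alice controls no company.
Neither Alice nor any entity Alice controls holds any voting interest in Juniper.
So before the transaction, Alice does not control Juniper.
After the purchase, Alice's direct stake in Meridian rises to 27% + 68% = 95%, and Rohan's stake falls to 5%.
Alice holds 95% of Meridian, so Alice controls Meridian.
Meridian holds 75% of Juniper, so Alice controls Juniper.
Alice did not control Juniper before and does after, so the clause is triggered.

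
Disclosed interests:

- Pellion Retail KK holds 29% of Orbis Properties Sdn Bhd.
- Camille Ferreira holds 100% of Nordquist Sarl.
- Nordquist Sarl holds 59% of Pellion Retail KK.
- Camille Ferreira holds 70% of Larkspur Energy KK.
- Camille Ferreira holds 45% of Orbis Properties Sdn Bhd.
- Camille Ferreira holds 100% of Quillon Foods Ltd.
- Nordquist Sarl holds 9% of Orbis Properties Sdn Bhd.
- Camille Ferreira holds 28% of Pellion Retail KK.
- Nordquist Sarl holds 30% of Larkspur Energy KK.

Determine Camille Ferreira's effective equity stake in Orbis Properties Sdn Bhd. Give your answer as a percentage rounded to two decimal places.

Camille reaches Orbis along 4 paths.
Via Nordquist: 100% × 9% = 9%.
Direct stake: 45% = 45%.
Via Pellion: 28% × 29% = 8.12%.
Via Nordquist → Pellion: 100% × 59% × 29% = 17.11%.
Total: 9% + 45% + 8.12% + 17.11% = 79.23%.

79.23%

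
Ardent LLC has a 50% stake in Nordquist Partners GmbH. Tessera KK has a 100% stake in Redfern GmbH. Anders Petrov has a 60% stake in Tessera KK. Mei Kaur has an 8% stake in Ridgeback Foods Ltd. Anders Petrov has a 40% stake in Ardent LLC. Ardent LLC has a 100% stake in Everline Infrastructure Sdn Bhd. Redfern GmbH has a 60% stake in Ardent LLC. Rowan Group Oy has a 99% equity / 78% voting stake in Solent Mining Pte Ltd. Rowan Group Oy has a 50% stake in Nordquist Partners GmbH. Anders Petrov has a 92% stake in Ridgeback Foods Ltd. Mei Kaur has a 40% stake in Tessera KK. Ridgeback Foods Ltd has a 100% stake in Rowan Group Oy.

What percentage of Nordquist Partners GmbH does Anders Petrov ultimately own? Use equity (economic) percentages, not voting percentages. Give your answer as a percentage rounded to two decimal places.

84.00%

Anders reaches Nordquist along 3 paths.
Via Ridgeback → Rowan: 92% × 100% × 50% = 46%.
Via Ardent: 40% × 50% = 20%.
Via Tessera → Redfern → Ardent: 60% × 100% × 60% × 50% = 18%.
Total: 46% + 20% + 18% = 84%.
Rounded: 84.00%.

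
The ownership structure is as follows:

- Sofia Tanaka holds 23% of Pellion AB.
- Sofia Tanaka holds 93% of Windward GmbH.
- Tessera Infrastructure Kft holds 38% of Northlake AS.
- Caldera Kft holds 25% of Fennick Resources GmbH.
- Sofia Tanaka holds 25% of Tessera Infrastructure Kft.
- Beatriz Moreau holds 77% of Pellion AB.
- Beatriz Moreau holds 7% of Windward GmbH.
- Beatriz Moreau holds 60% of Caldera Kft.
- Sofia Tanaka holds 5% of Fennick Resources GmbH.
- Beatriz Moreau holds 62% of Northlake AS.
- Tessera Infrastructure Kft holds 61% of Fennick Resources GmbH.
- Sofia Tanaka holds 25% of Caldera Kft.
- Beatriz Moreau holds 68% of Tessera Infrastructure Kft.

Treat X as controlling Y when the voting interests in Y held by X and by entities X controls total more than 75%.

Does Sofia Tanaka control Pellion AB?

No

Sofia holds 93% of Windward, so Sofia controls Windward.
In Pellion, Sofia's side holds only 23%, not > 75%.
So Sofia does not control Pellion.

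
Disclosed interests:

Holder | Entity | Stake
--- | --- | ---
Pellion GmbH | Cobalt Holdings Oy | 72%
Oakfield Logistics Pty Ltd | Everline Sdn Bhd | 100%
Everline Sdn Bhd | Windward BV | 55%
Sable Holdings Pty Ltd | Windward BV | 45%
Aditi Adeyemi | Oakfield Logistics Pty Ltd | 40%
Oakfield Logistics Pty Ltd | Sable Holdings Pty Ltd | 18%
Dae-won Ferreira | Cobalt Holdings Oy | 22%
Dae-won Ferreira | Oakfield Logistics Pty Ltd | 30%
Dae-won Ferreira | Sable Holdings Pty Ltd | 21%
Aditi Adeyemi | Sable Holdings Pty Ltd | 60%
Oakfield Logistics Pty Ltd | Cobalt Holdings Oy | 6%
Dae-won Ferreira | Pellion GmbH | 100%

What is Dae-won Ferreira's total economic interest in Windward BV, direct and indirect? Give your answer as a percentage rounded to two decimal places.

Dae-won reaches Windward along 3 paths.
Via Oakfield → Everline: 30% × 100% × 55% = 16.5%.
Via Oakfield → Sable: 30% × 18% × 45% = 2.43%.
Via Sable: 21% × 45% = 9.45%.
Total: 16.5% + 2.43% + 9.45% = 28.38%.

28.38%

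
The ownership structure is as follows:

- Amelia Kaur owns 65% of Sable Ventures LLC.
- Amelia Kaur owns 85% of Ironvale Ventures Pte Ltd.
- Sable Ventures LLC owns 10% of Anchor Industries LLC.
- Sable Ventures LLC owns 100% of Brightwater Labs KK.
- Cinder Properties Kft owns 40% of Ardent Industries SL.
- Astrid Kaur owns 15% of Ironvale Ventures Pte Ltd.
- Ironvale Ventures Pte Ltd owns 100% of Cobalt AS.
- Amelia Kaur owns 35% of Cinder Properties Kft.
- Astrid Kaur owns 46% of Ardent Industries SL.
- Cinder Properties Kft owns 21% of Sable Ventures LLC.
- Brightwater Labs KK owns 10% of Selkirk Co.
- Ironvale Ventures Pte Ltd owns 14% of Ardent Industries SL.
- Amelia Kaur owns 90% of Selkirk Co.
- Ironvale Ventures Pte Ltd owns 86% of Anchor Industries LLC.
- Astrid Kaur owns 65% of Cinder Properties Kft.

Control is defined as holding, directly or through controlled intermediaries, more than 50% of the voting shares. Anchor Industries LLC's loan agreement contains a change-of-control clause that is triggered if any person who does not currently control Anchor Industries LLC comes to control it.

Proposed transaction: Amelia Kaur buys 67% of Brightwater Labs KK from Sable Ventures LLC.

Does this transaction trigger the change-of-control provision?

No

The purchase adds only to Amelia's holdings (Sable's stake shrinks), so Amelia is the only person who could newly come to control Anchor.
Amelia holds 65% of Sable, so Amelia controls Sable.
Amelia holds 85% of Ironvale, so Amelia controls Ironvale.
Sable and Ironvale together hold 10% + 86% = 96% of Anchor, so Amelia controls Anchor.
So Amelia already controls Anchor before the transaction.
After the purchase, Amelia holds 67% of Brightwater directly, and Sable's stake falls to 33%.
Amelia controlled Anchor already, so this is not a new person acquiring control; every other person's position is unchanged or reduced.
No new person acquires control, so the clause is not triggered.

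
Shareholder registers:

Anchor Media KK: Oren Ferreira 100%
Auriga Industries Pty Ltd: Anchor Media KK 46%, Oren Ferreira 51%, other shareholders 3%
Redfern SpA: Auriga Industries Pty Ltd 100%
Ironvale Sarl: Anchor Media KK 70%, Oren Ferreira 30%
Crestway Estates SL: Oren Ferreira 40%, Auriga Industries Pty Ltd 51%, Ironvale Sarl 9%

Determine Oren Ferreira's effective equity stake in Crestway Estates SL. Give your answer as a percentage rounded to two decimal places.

98.47%

Oren reaches Crestway along 5 paths.
Direct stake: 40% = 40%.
Via Anchor → Auriga: 100% × 46% × 51% = 23.46%.
Via Auriga: 51% × 51% = 26.01%.
Via Anchor → Ironvale: 100% × 70% × 9% = 6.3%.
Via Ironvale: 30% × 9% = 2.7%.
Total: 40% + 23.46% + 26.01% + 6.3% + 2.7% = 98.47%.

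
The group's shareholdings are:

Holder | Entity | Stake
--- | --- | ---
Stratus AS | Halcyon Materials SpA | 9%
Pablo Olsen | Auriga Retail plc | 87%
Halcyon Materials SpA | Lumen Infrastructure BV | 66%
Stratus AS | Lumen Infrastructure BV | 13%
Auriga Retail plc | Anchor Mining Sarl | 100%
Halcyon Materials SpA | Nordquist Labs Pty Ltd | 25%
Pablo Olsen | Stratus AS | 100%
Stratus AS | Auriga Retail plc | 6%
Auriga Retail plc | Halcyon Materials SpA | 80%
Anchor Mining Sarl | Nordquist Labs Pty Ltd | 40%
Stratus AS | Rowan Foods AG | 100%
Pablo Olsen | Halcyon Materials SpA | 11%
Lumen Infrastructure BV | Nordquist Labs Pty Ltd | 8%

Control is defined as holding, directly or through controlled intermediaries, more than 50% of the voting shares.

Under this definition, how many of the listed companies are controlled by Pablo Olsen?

7

Pablo holds 100% of Stratus, so Pablo controls Stratus.
Pablo and Stratus together hold 87% + 6% = 93% of Auriga, so Pablo controls Auriga.
Auriga holds 100% of Anchor, so Pablo controls Anchor.
Stratus and Pablo and Auriga together hold 9% + 11% + 80% = 100% of Halcyon, so Pablo controls Halcyon.
Stratus and Halcyon together hold 13% + 66% = 79% of Lumen, so Pablo controls Lumen.
Halcyon and Anchor and Lumen together hold 25% + 40% + 8% = 73% of Nordquist, so Pablo controls Nordquist.
Stratus holds 100% of Rowan, so Pablo controls Rowan.
Pablo controls 7 companies.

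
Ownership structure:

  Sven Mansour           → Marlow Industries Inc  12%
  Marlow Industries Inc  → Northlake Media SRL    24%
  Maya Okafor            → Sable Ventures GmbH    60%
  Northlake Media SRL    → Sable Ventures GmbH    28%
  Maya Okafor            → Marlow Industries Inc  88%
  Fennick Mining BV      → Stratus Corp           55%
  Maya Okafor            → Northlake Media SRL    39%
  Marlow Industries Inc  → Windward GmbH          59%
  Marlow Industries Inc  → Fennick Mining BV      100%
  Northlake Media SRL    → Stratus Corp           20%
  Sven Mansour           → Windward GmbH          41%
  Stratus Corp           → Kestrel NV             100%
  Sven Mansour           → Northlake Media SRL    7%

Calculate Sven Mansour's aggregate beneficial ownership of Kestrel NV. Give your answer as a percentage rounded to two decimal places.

Sven reaches Kestrel along 3 paths.
Via Marlow → Fennick → Stratus: 12% × 100% × 55% × 100% = 6.6%.
Via Northlake → Stratus: 7% × 20% × 100% = 1.4%.
Via Marlow → Northlake → Stratus: 12% × 24% × 20% × 100% = 0.576%.
Total: 6.6% + 1.4% + 0.576% = 8.576%.
Rounded: 8.58%.

8.58%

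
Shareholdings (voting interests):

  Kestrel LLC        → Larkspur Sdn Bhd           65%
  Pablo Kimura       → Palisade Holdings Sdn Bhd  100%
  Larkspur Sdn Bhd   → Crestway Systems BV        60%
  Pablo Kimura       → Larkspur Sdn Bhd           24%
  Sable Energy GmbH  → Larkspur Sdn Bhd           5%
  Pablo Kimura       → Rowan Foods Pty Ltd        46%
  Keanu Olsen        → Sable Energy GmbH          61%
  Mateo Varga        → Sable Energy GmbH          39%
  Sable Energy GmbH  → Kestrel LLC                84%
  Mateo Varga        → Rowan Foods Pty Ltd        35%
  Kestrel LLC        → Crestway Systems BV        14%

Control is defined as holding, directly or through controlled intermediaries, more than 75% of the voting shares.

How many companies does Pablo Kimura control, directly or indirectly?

Pablo holds 100% of Palisade, so Pablo controls Palisade.
No other company's threshold is met.
Pablo controls 1 company.

1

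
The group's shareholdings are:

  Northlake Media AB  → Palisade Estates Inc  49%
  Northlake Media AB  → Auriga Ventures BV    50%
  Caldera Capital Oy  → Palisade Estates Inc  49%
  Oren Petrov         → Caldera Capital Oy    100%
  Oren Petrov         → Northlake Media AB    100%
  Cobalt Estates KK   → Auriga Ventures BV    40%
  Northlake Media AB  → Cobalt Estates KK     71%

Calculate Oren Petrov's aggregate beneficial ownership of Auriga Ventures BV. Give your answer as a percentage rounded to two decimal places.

Oren reaches Auriga along 2 paths.
Via Northlake: 100% × 50% = 50%.
Via Northlake → Cobalt: 100% × 71% × 40% = 28.4%.
Total: 50% + 28.4% = 78.4%.
Rounded: 78.40%.

78.40%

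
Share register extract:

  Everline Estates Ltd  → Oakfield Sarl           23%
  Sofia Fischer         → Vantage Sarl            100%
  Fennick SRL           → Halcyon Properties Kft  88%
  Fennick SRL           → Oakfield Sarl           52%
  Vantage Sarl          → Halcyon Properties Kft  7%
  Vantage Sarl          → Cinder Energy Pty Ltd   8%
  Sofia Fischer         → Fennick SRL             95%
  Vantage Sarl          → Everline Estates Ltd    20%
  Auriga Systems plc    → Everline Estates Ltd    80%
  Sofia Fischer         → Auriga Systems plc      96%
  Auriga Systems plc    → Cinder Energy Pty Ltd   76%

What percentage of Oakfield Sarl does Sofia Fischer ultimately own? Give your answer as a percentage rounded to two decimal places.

71.66%

Sofia reaches Oakfield along 3 paths.
Via Vantage → Everline: 100% × 20% × 23% = 4.6%.
Via Auriga → Everline: 96% × 80% × 23% = 17.664%.
Via Fennick: 95% × 52% = 49.4%.
Total: 4.6% + 17.664% + 49.4% = 71.664%.
Rounded: 71.66%.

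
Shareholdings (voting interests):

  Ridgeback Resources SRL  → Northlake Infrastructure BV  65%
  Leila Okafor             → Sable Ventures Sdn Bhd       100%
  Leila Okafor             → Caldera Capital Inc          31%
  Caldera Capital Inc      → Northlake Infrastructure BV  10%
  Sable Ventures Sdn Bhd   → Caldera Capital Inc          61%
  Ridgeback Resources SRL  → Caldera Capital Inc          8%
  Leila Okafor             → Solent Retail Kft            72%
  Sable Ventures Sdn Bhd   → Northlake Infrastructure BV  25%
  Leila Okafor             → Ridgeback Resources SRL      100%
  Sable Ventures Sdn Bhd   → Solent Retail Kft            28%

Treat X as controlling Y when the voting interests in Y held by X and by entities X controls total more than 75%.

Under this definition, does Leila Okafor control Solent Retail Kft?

Yes

Leila holds 100% of Sable, so Leila controls Sable.
Sable and Leila together hold 28% + 72% = 100% of Solent, so Leila controls Solent.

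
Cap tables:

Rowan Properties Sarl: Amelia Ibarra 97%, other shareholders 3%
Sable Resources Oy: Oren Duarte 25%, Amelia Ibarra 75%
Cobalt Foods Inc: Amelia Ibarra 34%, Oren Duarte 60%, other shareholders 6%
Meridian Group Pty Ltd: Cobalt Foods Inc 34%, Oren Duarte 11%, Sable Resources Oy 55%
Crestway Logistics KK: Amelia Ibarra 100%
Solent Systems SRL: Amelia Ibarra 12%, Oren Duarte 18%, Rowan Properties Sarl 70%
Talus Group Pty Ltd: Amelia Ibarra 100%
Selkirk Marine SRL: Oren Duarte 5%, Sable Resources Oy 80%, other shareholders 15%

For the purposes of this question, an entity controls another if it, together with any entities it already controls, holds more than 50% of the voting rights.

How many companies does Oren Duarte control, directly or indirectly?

1

Oren holds 60% of Cobalt, so Oren controls Cobalt.
No other company's threshold is met.
Oren controls 1 company.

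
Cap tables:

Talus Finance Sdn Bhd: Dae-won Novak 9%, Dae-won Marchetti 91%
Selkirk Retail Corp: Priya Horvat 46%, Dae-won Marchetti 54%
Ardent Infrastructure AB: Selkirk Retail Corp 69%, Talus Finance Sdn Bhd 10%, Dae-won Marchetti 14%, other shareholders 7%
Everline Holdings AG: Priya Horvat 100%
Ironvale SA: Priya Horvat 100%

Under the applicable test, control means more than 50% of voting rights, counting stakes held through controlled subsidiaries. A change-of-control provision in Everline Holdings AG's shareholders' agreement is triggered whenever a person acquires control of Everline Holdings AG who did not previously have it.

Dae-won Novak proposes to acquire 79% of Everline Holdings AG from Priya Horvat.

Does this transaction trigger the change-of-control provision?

The purchase adds only to Dae-won Novak's holdings (Priya's stake shrinks), so Dae-won Novak is the only person who could newly come to control Everline.
Dae-won Novak's largest direct stake is 9% in Talus, which does not meet the threshold, so Dae-won Novak controls no company.
Neither Dae-won Novak nor any entity Dae-won Novak controls holds any voting interest in Everline.
So before the transaction, Dae-won Novak does not control Everline.
After the purchase, Dae-won Novak holds 79% of Everline directly, and Priya's stake falls to 21%.
Dae-won Novak holds 79% of Everline, so Dae-won Novak controls Everline.
Dae-won Novak did not control Everline before and does after, so the clause is triggered.

Yes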